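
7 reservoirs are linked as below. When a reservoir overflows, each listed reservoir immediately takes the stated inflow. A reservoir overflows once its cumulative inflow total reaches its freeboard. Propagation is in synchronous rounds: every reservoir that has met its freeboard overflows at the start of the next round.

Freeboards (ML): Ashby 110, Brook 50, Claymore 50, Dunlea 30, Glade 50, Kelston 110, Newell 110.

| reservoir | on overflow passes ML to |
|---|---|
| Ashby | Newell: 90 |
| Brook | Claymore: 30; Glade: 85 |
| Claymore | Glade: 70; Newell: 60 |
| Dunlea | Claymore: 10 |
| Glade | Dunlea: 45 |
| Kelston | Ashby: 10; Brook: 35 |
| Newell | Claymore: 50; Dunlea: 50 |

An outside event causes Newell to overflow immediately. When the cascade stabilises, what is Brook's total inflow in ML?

0

Round 1 — Newell overflows (initial).
  Claymore: +50 → 50 ≥ 50
  Dunlea: +50 → 50 ≥ 30
Round 2 — Claymore, Dunlea overflow.
  Glade: +70 → 70 ≥ 50
Round 3 — Glade overflows.
No further overflows.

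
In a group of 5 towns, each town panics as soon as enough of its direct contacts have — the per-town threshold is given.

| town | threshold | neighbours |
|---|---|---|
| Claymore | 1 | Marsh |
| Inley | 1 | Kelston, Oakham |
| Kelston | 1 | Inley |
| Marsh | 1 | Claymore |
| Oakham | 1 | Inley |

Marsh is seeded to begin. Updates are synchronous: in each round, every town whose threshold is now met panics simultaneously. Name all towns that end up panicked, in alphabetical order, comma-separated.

Round 1 — Marsh panics (initial).
Round 2 — checking thresholds:
  Claymore: 1 of 1 neighbours ≥ 1, panics.
Round 3 — no new panics; cascade stops.

Claymore, Marsh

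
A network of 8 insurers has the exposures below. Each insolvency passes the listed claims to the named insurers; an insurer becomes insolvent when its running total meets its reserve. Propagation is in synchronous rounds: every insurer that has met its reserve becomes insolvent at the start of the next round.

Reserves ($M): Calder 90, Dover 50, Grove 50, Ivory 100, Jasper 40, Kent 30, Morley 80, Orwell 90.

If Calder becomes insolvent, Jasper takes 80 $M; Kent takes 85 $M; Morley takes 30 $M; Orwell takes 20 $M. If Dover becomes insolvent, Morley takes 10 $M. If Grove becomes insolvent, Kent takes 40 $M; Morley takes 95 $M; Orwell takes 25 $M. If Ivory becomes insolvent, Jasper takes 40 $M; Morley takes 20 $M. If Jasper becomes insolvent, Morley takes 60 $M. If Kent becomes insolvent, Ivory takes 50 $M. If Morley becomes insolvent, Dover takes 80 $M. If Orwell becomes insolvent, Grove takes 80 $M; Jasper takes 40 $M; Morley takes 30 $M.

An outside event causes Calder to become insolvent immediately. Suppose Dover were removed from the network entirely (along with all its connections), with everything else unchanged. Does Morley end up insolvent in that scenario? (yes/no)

yes

With Dover removed:
Round 1 — Calder becomes insolvent (initial).
  Jasper: +80 → 80 ≥ 40
  Kent: +85 → 85 ≥ 30
  Morley: +30 → 30 < 80
  Orwell: +20 → 20 < 90
Round 2 — Jasper, Kent become insolvent.
  Ivory: +50 → 50 < 100
  Morley: +60 → 90 ≥ 80
Round 3 — Morley becomes insolvent.
No further insolvencies.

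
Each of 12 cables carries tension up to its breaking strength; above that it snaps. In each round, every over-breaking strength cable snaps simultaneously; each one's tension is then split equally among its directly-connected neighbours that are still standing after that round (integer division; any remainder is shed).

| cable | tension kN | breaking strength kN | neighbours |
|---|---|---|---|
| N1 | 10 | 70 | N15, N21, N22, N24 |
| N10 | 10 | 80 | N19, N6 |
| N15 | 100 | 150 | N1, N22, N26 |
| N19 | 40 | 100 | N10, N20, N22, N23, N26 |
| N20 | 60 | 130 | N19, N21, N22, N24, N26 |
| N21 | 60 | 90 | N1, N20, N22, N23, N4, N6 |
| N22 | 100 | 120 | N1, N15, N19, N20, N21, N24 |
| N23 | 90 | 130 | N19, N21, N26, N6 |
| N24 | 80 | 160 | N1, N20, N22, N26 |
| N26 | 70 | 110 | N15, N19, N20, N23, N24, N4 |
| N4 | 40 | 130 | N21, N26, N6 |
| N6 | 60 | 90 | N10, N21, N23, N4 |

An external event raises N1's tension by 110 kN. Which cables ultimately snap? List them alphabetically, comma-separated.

N1, N10, N15, N19, N20, N21, N22, N23, N24, N26, N4, N6

Round 1 — N1 at 120 > 70. N1 snaps.
  N1 sheds 120 kN to N15, N21, N22, N24: 30 each.
    N15: 100+30 = 130 ≤ 150
    N21: 60+30 = 90 ≤ 90
    N22: 100+30 = 130 > 120
    N24: 80+30 = 110 ≤ 160
Round 2 — N22 snaps.
  N22 sheds 130 kN to N15, N19, N20, N21, N24: 26 each.
    N15: 130+26 = 156 > 150
    N19: 40+26 = 66 ≤ 100
    N20: 60+26 = 86 ≤ 130
    N21: 90+26 = 116 > 90
    N24: 110+26 = 136 ≤ 160
Round 3 — N15, N21 snap.
  N15 sheds 156 kN to N26: 156 each.
    N26: 70+156 = 226 > 110
  N21 sheds 116 kN to N20, N23, N4, N6: 29 each.
    N20: 86+29 = 115 ≤ 130
    N23: 90+29 = 119 ≤ 130
    N4: 40+29 = 69 ≤ 130
    N6: 60+29 = 89 ≤ 90
Round 4 — N26 snaps.
  N26 sheds 226 kN to N19, N20, N23, N24, N4: 45 each (1 lost).
    N19: 66+45 = 111 > 100
    N20: 115+45 = 160 > 130
    N23: 119+45 = 164 > 130
    N24: 136+45 = 181 > 160
    N4: 69+45 = 114 ≤ 130
Round 5 — N19, N20, N23, N24 snap.
  N19 sheds 111 kN to N10: 111 each.
    N10: 10+111 = 121 > 80
  N20 sheds 160 kN: no online neighbours, lost.
  N23 sheds 164 kN to N6: 164 each.
    N6: 89+164 = 253 > 90
  N24 sheds 181 kN: no online neighbours, lost.
Round 6 — N10, N6 snap.
  N10 sheds 121 kN: no online neighbours, lost.
  N6 sheds 253 kN to N4: 253 each.
    N4: 114+253 = 367 > 130
Round 7 — N4 snaps.
  N4 sheds 367 kN: no online neighbours, lost.
No further breaks.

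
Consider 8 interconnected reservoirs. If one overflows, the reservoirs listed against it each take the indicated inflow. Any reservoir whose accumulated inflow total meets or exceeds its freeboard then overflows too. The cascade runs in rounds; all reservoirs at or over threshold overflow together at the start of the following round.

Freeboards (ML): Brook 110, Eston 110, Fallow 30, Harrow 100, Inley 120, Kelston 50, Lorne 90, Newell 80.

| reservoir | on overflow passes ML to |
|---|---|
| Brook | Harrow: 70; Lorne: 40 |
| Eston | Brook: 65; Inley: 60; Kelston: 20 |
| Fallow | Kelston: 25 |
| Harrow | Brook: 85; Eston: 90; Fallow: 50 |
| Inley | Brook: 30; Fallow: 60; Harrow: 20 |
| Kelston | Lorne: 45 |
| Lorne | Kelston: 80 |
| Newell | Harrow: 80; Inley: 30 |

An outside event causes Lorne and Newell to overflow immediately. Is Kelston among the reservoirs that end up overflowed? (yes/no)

Round 1 — Lorne, Newell overflow (initial).
  Harrow: +80 → 80 < 100
  Inley: +30 → 30 < 120
  Kelston: +80 → 80 ≥ 50
Round 2 — Kelston overflows.
No further overflows.

yes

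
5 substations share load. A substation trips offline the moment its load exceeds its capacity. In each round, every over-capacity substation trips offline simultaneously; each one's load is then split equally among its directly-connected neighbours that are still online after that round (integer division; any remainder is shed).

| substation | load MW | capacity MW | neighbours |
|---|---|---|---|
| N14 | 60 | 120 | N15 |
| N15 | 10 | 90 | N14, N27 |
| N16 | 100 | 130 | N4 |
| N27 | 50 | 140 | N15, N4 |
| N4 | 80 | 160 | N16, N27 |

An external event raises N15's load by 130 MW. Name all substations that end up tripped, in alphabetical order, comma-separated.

N14, N15

Round 1 — N15 at 140 > 90. N15 trips offline.
  N15 sheds 140 MW to N14, N27: 70 each.
    N14: 60+70 = 130 > 120
    N27: 50+70 = 120 ≤ 140
Round 2 — N14 trips offline.
  N14 sheds 130 MW: no online neighbours, lost.
No further trips.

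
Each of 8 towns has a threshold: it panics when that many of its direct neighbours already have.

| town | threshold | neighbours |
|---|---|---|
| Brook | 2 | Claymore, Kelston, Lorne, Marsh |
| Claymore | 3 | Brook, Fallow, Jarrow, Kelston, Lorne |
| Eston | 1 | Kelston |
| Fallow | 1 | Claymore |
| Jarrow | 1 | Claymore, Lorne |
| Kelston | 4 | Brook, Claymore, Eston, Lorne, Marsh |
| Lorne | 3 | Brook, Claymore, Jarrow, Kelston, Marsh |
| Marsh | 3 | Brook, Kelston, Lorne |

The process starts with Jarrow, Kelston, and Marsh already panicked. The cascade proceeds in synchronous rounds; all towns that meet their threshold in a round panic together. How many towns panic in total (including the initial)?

8

Round 1 — Jarrow, Kelston, Marsh panic (initial).
Round 2 — checking thresholds:
  Brook: 2 of 4 neighbours ≥ 2, panics.
  Claymore: 2 of 5 neighbours < 3, holds.
  Eston: 1 of 1 neighbours ≥ 1, panics.
  Lorne: 3 of 5 neighbours ≥ 3, panics.
Round 3 — checking thresholds:
  Claymore: 4 of 5 neighbours ≥ 3, panics.
Round 4 — checking thresholds:
  Fallow: 1 of 1 neighbours ≥ 1, panics.
Round 5 — no new panics; cascade stops.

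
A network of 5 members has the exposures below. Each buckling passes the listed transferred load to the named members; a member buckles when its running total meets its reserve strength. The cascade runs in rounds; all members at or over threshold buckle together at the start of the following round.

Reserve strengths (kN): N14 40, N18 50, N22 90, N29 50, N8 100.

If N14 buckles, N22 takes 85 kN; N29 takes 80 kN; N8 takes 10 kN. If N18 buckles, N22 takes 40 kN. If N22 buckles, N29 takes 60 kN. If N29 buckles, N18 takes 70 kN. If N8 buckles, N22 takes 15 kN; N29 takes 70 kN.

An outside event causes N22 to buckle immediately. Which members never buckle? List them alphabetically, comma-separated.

N14, N8

Round 1 — N22 buckles (initial).
  N29: +60 → 60 ≥ 50
Round 2 — N29 buckles.
  N18: +70 → 70 ≥ 50
Round 3 — N18 buckles.
No further bucklings.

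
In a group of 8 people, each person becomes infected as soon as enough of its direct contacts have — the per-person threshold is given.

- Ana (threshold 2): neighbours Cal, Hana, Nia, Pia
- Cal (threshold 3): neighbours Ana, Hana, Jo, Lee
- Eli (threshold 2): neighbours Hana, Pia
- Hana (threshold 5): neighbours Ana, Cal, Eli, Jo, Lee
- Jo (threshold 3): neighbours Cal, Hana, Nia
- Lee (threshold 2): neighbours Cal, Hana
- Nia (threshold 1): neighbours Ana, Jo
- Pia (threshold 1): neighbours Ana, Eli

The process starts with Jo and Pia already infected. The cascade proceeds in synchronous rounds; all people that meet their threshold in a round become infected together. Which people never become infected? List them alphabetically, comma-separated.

Cal, Eli, Hana, Lee

Round 1 — Jo, Pia become infected (initial).
Round 2 — checking thresholds:
  Ana: 1 of 4 neighbours < 2, below threshold.
  Cal: 1 of 4 neighbours < 3, below threshold.
  Eli: 1 of 2 neighbours < 2, below threshold.
  Hana: 1 of 5 neighbours < 5, below threshold.
  Nia: 1 of 2 neighbours ≥ 1, becomes infected.
Round 3 — checking thresholds:
  Ana: 2 of 4 neighbours ≥ 2, becomes infected.
  Cal: 1 of 4 neighbours < 3, below threshold.
  Eli: 1 of 2 neighbours < 2, below threshold.
  Hana: 1 of 5 neighbours < 5, below threshold.
Round 4 — no new infections; cascade stops.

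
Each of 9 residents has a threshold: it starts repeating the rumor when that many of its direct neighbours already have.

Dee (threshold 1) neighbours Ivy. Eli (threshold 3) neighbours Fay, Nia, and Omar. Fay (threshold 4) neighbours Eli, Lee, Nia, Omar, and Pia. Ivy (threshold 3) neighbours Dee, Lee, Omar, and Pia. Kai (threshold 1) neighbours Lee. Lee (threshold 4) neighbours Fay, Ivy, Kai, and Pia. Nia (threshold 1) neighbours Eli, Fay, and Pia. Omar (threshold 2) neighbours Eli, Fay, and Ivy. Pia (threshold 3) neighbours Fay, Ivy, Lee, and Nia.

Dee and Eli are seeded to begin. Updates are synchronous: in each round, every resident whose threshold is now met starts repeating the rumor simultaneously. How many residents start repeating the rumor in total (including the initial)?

3

Round 1 — Dee, Eli start repeating the rumor (initial).
Round 2 — checking thresholds:
  Fay: 1 of 5 neighbours < 4, below threshold.
  Ivy: 1 of 4 neighbours < 3, below threshold.
  Nia: 1 of 3 neighbours ≥ 1, starts repeating the rumor.
  Omar: 1 of 3 neighbours < 2, below threshold.
Round 3 — no new spreads; cascade stops.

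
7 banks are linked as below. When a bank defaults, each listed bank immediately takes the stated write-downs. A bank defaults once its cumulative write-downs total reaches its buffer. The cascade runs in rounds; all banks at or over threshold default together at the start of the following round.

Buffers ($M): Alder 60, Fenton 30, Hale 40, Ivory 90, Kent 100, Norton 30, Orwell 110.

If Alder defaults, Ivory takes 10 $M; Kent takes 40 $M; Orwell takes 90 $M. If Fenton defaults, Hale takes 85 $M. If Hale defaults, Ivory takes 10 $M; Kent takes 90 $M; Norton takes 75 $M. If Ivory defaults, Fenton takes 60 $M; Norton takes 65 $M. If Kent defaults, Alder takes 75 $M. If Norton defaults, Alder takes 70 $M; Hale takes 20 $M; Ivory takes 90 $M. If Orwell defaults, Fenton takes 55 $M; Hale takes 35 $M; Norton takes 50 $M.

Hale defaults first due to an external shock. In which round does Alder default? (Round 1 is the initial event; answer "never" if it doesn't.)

3

Round 1 — Hale defaults (initial).
  Ivory: +10 → 10 < 90
  Kent: +90 → 90 < 100
  Norton: +75 → 75 ≥ 30
Round 2 — Norton defaults.
  Alder: +70 → 70 ≥ 60
  Ivory: +90 → 100 ≥ 90
Round 3 — Alder, Ivory default.
  Fenton: +60 → 60 ≥ 30
  Kent: +40 → 130 ≥ 100
  Orwell: +90 → 90 < 110
Round 4 — Fenton, Kent default.
No further defaults.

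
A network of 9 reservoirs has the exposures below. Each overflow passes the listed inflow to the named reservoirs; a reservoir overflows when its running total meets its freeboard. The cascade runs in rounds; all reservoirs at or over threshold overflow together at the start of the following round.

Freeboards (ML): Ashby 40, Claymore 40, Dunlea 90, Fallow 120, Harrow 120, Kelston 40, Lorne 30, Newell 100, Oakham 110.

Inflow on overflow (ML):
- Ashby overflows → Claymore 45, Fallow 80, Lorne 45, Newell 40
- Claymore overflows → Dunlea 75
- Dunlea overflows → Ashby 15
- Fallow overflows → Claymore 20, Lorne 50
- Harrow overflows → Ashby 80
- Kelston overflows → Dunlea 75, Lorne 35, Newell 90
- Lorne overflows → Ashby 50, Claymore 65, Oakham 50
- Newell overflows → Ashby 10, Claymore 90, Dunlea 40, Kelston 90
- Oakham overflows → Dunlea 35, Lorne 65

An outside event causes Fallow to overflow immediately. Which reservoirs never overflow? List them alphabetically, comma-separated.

Dunlea, Harrow, Kelston, Newell, Oakham

Round 1 — Fallow overflows (initial).
  Claymore: +20 → 20 < 40
  Lorne: +50 → 50 ≥ 30
Round 2 — Lorne overflows.
  Ashby: +50 → 50 ≥ 40
  Claymore: +65 → 85 ≥ 40
  Oakham: +50 → 50 < 110
Round 3 — Ashby, Claymore overflow.
  Dunlea: +75 → 75 < 90
  Newell: +40 → 40 < 100
No further overflows.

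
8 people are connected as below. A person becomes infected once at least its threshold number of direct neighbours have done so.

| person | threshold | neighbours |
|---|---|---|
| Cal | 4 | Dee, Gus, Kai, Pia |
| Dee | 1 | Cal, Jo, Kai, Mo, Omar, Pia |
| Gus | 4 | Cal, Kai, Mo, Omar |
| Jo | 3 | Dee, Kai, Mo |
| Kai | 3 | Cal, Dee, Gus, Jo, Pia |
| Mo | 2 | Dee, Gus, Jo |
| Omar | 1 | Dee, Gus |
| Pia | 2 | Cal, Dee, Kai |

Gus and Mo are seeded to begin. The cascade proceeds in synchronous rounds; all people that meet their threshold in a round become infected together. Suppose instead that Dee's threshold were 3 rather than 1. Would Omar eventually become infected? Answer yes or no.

With Dee's threshold at 3:
Round 1 — Gus, Mo become infected (initial).
Round 2 — checking thresholds:
  Cal: 1 of 4 neighbours < 4, holds.
  Dee: 1 of 6 neighbours < 3, holds.
  Jo: 1 of 3 neighbours < 3, holds.
  Kai: 1 of 5 neighbours < 3, holds.
  Omar: 1 of 2 neighbours ≥ 1, becomes infected.
Round 3 — no new infections; cascade stops.

yes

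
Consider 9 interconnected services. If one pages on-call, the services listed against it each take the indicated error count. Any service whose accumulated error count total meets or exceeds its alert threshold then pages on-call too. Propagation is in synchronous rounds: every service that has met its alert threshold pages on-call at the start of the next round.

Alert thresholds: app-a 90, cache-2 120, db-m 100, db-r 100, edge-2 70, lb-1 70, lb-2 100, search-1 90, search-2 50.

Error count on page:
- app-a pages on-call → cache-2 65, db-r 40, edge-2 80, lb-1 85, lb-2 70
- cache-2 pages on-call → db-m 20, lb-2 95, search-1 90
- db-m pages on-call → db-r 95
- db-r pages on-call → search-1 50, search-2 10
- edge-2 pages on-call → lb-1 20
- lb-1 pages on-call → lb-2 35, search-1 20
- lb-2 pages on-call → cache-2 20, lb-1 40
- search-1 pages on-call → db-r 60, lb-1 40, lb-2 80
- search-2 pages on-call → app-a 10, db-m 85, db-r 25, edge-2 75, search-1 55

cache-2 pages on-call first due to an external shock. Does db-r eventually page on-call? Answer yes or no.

no

Round 1 — cache-2 pages on-call (initial).
  db-m: +20 → 20 < 100
  lb-2: +95 → 95 < 100
  search-1: +90 → 90 ≥ 90
Round 2 — search-1 pages on-call.
  db-r: +60 → 60 < 100
  lb-1: +40 → 40 < 70
  lb-2: +80 → 175 ≥ 100
Round 3 — lb-2 pages on-call.
  lb-1: +40 → 80 ≥ 70
Round 4 — lb-1 pages on-call.
No further pages.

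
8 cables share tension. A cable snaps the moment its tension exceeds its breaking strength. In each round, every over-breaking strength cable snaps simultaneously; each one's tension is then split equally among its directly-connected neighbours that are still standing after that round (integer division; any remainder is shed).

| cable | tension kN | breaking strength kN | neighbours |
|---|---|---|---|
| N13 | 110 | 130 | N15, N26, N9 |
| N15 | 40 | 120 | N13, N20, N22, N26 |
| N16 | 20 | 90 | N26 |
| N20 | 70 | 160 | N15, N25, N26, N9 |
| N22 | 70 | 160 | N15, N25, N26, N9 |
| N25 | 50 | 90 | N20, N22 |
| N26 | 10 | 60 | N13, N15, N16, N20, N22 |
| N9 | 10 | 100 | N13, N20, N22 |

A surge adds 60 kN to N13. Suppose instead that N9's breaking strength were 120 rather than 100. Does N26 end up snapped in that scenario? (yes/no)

yes

With N9's breaking strength at 120:
Round 1 — N13 at 170 > 130. N13 snaps.
  N13 sheds 170 kN to N15, N26, N9: 56 each (2 lost).
    N15: 40+56 = 96 ≤ 120
    N26: 10+56 = 66 > 60
    N9: 10+56 = 66 ≤ 120
Round 2 — N26 snaps.
  N26 sheds 66 kN to N15, N16, N20, N22: 16 each (2 lost).
    N15: 96+16 = 112 ≤ 120
    N16: 20+16 = 36 ≤ 90
    N20: 70+16 = 86 ≤ 160
    N22: 70+16 = 86 ≤ 160
No further breaks.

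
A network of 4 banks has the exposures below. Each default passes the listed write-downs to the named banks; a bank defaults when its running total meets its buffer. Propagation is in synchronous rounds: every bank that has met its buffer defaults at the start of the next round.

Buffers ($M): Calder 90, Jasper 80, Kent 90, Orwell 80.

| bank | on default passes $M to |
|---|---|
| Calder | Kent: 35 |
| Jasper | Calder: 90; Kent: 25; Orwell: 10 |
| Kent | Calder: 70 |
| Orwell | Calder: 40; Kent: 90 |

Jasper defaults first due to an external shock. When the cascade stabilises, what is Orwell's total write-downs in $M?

Round 1 — Jasper defaults (initial).
  Calder: +90 → 90 ≥ 90
  Kent: +25 → 25 < 90
  Orwell: +10 → 10 < 80
Round 2 — Calder defaults.
  Kent: +35 → 60 < 90
No further defaults.

10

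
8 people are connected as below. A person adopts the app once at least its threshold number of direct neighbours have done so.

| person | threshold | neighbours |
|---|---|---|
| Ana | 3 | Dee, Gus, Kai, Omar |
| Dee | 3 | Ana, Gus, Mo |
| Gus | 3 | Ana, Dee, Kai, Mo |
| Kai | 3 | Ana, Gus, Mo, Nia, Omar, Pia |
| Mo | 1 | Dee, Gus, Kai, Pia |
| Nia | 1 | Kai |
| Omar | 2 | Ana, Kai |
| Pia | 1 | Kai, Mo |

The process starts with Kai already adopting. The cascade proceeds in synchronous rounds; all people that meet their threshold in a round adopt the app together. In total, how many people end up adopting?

4

Round 1 — Kai adopts the app (initial).
Round 2 — checking thresholds:
  Ana: 1 of 4 neighbours < 3, below threshold.
  Gus: 1 of 4 neighbours < 3, below threshold.
  Mo: 1 of 4 neighbours ≥ 1, adopts the app.
  Nia: 1 of 1 neighbours ≥ 1, adopts the app.
  Omar: 1 of 2 neighbours < 2, below threshold.
  Pia: 1 of 2 neighbours ≥ 1, adopts the app.
Round 3 — no new adoptions; cascade stops.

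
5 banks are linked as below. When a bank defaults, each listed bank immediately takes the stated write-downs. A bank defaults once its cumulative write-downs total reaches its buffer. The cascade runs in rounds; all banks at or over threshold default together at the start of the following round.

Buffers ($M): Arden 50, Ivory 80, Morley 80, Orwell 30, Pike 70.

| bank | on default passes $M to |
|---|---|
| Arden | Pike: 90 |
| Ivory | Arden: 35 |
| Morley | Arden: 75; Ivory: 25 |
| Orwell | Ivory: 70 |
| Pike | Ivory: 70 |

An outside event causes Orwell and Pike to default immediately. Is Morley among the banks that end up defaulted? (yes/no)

Round 1 — Orwell, Pike default (initial).
  Ivory: +70+70 → 140 ≥ 80
Round 2 — Ivory defaults.
  Arden: +35 → 35 < 50
No further defaults.

no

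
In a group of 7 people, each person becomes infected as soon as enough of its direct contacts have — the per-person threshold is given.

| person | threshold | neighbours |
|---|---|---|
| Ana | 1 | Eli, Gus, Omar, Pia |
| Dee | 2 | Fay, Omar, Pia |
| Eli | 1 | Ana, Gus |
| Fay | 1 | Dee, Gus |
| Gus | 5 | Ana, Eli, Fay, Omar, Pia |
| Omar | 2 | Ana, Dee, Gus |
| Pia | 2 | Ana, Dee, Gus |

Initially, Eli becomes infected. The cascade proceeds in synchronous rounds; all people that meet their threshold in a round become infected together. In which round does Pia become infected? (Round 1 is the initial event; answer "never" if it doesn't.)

never

Round 1 — Eli becomes infected (initial).
Round 2 — checking thresholds:
  Ana: 1 of 4 neighbours ≥ 1, becomes infected.
  Gus: 1 of 5 neighbours < 5, holds.
Round 3 — no new infections; cascade stops.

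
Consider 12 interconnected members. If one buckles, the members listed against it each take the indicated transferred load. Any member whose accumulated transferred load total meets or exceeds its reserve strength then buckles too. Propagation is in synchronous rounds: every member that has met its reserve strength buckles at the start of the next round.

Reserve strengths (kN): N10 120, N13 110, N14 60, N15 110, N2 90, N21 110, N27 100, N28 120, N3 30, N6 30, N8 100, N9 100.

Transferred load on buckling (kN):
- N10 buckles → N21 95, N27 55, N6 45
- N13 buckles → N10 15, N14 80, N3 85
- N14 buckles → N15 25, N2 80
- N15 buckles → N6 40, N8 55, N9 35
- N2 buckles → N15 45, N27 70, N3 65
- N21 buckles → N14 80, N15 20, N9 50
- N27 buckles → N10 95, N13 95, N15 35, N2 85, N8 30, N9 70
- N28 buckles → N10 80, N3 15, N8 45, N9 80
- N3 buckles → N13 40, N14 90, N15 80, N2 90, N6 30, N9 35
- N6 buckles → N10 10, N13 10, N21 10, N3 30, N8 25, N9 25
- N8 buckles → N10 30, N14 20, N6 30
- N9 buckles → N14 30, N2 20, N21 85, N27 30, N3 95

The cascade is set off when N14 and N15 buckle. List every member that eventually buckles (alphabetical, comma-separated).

N14, N15, N2, N3, N6

Round 1 — N14, N15 buckle (initial).
  N2: +80 → 80 < 90
  N6: +40 → 40 ≥ 30
  N8: +55 → 55 < 100
  N9: +35 → 35 < 100
Round 2 — N6 buckles.
  N10: +10 → 10 < 120
  N13: +10 → 10 < 110
  N21: +10 → 10 < 110
  N3: +30 → 30 ≥ 30
  N8: +25 → 80 < 100
  N9: +25 → 60 < 100
Round 3 — N3 buckles.
  N13: +40 → 50 < 110
  N2: +90 → 170 ≥ 90
  N9: +35 → 95 < 100
Round 4 — N2 buckles.
  N27: +70 → 70 < 100
No further bucklings.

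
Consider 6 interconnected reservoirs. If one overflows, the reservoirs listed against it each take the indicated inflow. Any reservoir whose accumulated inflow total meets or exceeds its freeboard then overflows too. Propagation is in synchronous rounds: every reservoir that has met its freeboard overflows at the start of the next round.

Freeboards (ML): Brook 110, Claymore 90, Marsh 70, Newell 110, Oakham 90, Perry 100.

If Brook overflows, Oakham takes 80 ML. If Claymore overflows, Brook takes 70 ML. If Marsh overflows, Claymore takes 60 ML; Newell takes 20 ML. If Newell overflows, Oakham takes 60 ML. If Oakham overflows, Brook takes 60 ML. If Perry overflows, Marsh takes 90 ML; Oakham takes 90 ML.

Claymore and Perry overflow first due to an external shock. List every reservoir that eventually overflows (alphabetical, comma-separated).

Brook, Claymore, Marsh, Oakham, Perry

Round 1 — Claymore, Perry overflow (initial).
  Brook: +70 → 70 < 110
  Marsh: +90 → 90 ≥ 70
  Oakham: +90 → 90 ≥ 90
Round 2 — Marsh, Oakham overflow.
  Brook: +60 → 130 ≥ 110
  Newell: +20 → 20 < 110
Round 3 — Brook overflows.
No further overflows.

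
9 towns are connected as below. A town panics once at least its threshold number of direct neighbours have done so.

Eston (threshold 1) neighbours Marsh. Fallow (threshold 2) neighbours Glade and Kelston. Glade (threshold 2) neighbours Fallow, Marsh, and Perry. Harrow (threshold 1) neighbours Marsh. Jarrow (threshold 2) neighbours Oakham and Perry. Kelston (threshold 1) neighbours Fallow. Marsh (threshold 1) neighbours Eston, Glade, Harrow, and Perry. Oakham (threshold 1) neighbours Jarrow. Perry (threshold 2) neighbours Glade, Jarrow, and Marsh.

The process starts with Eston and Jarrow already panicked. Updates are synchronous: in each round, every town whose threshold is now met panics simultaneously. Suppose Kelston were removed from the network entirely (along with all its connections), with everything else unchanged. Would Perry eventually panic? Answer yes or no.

With Kelston removed:
Round 1 — Eston, Jarrow panic (initial).
Round 2 — checking thresholds:
  Marsh: 1 of 4 neighbours ≥ 1, panics.
  Oakham: 1 of 1 neighbours ≥ 1, panics.
  Perry: 1 of 3 neighbours < 2, not yet.
Round 3 — checking thresholds:
  Glade: 1 of 3 neighbours < 2, not yet.
  Harrow: 1 of 1 neighbours ≥ 1, panics.
  Perry: 2 of 3 neighbours ≥ 2, panics.
Round 4 — checking thresholds:
  Glade: 2 of 3 neighbours ≥ 2, panics.
Round 5 — no new panics; cascade stops.

yes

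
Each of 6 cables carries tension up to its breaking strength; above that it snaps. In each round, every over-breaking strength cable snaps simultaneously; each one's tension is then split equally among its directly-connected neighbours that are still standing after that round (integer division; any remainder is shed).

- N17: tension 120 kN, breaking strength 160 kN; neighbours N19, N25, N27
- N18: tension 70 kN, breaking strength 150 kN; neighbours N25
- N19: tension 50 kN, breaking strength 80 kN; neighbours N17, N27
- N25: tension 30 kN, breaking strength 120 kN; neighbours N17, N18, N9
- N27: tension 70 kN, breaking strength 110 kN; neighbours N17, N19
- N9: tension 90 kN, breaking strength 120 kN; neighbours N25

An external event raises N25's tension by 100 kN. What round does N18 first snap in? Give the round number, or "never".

Round 1 — N25 at 130 > 120. N25 snaps.
  N25 sheds 130 kN to N17, N18, N9: 43 each (1 lost).
    N17: 120+43 = 163 > 160
    N18: 70+43 = 113 ≤ 150
    N9: 90+43 = 133 > 120
Round 2 — N17, N9 snap.
  N17 sheds 163 kN to N19, N27: 81 each (1 lost).
    N19: 50+81 = 131 > 80
    N27: 70+81 = 151 > 110
  N9 sheds 133 kN: no online neighbours, lost.
Round 3 — N19, N27 snap.
  N19 sheds 131 kN: no online neighbours, lost.
  N27 sheds 151 kN: no online neighbours, lost.
No further breaks.

never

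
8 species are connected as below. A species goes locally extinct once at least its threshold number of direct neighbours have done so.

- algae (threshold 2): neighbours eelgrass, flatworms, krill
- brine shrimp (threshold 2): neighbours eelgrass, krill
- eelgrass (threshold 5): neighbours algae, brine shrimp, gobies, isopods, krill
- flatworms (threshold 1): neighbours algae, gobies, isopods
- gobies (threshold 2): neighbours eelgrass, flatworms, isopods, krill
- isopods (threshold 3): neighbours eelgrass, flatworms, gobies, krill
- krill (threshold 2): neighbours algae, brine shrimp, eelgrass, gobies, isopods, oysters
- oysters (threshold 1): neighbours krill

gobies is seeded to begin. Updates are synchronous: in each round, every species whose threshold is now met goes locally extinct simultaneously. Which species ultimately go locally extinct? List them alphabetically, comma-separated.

flatworms, gobies

Round 1 — gobies goes locally extinct (initial).
Round 2 — checking thresholds:
  eelgrass: 1 of 5 neighbours < 5, not yet.
  flatworms: 1 of 3 neighbours ≥ 1, goes locally extinct.
  isopods: 1 of 4 neighbours < 3, not yet.
  krill: 1 of 6 neighbours < 2, not yet.
Round 3 — no new extinctions; cascade stops.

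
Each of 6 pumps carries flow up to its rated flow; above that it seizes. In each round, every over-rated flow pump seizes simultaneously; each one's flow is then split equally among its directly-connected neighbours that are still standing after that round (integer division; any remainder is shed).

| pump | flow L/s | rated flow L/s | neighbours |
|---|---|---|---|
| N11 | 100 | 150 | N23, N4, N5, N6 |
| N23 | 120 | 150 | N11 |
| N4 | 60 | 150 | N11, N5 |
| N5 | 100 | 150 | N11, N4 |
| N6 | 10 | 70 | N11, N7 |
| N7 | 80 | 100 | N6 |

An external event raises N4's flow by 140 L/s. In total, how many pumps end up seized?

6

Round 1 — N4 at 200 > 150. N4 seizes.
  N4 sheds 200 L/s to N11, N5: 100 each.
    N11: 100+100 = 200 > 150
    N5: 100+100 = 200 > 150
Round 2 — N11, N5 seize.
  N11 sheds 200 L/s to N23, N6: 100 each.
    N23: 120+100 = 220 > 150
    N6: 10+100 = 110 > 70
  N5 sheds 200 L/s: no online neighbours, lost.
Round 3 — N23, N6 seize.
  N23 sheds 220 L/s: no online neighbours, lost.
  N6 sheds 110 L/s to N7: 110 each.
    N7: 80+110 = 190 > 100
Round 4 — N7 seizes.
  N7 sheds 190 L/s: no online neighbours, lost.
No further seizures.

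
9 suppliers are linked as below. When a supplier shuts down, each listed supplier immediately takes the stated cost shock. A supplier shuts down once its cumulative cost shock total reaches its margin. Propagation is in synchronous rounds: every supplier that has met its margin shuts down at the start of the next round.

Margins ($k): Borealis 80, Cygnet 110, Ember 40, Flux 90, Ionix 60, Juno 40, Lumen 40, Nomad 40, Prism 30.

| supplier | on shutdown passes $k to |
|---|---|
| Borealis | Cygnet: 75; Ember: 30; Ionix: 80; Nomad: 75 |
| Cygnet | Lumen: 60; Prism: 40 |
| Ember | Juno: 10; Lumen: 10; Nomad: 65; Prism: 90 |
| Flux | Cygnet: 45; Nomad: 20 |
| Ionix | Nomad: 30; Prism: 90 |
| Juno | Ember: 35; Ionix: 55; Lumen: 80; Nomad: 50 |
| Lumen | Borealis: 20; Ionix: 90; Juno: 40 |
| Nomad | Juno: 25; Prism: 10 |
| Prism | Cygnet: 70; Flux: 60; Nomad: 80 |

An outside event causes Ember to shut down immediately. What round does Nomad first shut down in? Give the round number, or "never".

2

Round 1 — Ember shuts down (initial).
  Juno: +10 → 10 < 40
  Lumen: +10 → 10 < 40
  Nomad: +65 → 65 ≥ 40
  Prism: +90 → 90 ≥ 30
Round 2 — Nomad, Prism shut down.
  Cygnet: +70 → 70 < 110
  Flux: +60 → 60 < 90
  Juno: +25 → 35 < 40
No further shutdowns.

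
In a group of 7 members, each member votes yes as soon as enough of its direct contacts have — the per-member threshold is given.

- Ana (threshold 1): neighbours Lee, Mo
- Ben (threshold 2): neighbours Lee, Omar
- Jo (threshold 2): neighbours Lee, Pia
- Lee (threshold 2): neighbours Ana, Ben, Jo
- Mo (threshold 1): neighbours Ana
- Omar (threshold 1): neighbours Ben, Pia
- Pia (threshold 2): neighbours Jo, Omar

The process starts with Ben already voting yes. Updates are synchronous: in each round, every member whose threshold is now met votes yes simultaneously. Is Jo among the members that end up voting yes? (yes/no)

Round 1 — Ben votes yes (initial).
Round 2 — checking thresholds:
  Lee: 1 of 3 neighbours < 2, below threshold.
  Omar: 1 of 2 neighbours ≥ 1, votes yes.
Round 3 — no new yes votes; cascade stops.

no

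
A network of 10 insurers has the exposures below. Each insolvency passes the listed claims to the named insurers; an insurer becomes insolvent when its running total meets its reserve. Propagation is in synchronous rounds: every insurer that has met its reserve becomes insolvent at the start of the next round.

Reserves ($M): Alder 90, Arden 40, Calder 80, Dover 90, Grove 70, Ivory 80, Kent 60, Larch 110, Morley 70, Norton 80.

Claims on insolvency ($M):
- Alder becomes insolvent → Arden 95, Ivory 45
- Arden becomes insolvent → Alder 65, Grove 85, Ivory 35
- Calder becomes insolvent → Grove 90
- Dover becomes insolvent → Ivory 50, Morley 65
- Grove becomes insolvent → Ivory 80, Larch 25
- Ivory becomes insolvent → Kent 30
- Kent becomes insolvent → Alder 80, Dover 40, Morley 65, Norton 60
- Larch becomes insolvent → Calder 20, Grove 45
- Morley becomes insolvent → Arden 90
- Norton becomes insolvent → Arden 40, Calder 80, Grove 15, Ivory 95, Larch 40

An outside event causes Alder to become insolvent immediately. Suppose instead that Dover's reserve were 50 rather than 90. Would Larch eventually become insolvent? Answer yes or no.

no

With Dover's reserve at 50:
Round 1 — Alder becomes insolvent (initial).
  Arden: +95 → 95 ≥ 40
  Ivory: +45 → 45 < 80
Round 2 — Arden becomes insolvent.
  Grove: +85 → 85 ≥ 70
  Ivory: +35 → 80 ≥ 80
Round 3 — Grove, Ivory become insolvent.
  Kent: +30 → 30 < 60
  Larch: +25 → 25 < 110
No further insolvencies.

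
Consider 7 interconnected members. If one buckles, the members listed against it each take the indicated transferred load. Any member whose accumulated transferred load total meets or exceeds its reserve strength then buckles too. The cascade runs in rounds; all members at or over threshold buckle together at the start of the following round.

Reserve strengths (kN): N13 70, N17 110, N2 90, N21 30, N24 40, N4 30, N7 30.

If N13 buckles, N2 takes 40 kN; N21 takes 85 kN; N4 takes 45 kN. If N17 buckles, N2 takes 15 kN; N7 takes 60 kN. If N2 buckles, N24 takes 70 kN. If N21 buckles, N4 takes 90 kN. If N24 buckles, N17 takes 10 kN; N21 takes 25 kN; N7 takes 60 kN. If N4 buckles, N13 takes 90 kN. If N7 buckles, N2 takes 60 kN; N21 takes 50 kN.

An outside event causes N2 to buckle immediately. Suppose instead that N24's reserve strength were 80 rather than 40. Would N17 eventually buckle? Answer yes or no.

no

With N24's reserve strength at 80:
Round 1 — N2 buckles (initial).
  N24: +70 → 70 < 80
No further bucklings.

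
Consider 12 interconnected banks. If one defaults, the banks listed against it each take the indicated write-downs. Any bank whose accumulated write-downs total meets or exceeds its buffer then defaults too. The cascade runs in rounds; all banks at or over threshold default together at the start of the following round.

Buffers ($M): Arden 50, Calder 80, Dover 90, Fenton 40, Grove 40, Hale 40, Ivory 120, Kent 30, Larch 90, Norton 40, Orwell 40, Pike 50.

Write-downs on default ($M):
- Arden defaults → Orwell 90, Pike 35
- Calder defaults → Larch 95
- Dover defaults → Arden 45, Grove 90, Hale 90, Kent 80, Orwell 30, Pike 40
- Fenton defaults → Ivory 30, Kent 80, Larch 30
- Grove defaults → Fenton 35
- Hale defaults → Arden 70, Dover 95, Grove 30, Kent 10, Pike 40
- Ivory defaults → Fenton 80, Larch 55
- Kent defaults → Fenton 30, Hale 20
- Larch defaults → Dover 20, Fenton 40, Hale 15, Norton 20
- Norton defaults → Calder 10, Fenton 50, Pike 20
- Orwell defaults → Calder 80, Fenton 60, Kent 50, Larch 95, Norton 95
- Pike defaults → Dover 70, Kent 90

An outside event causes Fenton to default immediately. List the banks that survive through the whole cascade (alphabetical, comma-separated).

Round 1 — Fenton defaults (initial).
  Ivory: +30 → 30 < 120
  Kent: +80 → 80 ≥ 30
  Larch: +30 → 30 < 90
Round 2 — Kent defaults.
  Hale: +20 → 20 < 40
No further defaults.

Arden, Calder, Dover, Grove, Hale, Ivory, Larch, Norton, Orwell, Pike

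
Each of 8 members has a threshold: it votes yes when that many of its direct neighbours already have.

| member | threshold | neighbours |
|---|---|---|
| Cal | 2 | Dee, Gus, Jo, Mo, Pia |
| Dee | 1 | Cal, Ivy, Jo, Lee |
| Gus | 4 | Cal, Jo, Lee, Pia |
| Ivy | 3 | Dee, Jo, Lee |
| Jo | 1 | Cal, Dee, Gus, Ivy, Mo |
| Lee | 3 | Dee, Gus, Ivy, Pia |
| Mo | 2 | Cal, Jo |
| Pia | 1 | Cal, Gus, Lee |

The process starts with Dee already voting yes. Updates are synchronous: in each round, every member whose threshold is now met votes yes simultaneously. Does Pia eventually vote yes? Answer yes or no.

yes

Round 1 — Dee votes yes (initial).
Round 2 — checking thresholds:
  Cal: 1 of 5 neighbours < 2, holds.
  Ivy: 1 of 3 neighbours < 3, holds.
  Jo: 1 of 5 neighbours ≥ 1, votes yes.
  Lee: 1 of 4 neighbours < 3, holds.
Round 3 — checking thresholds:
  Cal: 2 of 5 neighbours ≥ 2, votes yes.
  Gus: 1 of 4 neighbours < 4, holds.
  Ivy: 2 of 3 neighbours < 3, holds.
  Lee: 1 of 4 neighbours < 3, holds.
  Mo: 1 of 2 neighbours < 2, holds.
Round 4 — checking thresholds:
  Gus: 2 of 4 neighbours < 4, holds.
  Ivy: 2 of 3 neighbours < 3, holds.
  Lee: 1 of 4 neighbours < 3, holds.
  Mo: 2 of 2 neighbours ≥ 2, votes yes.
  Pia: 1 of 3 neighbours ≥ 1, votes yes.
Round 5 — no new yes votes; cascade stops.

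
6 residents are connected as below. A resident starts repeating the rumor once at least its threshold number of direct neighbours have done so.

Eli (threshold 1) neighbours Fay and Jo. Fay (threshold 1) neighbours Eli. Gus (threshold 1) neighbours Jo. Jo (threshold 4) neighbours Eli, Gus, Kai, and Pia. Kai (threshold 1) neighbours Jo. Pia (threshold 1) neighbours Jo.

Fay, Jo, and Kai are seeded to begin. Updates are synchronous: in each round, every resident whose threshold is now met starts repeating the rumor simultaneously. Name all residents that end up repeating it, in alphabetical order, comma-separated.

Eli, Fay, Gus, Jo, Kai, Pia

Round 1 — Fay, Jo, Kai start repeating the rumor (initial).
Round 2 — checking thresholds:
  Eli: 2 of 2 neighbours ≥ 1, starts repeating the rumor.
  Gus: 1 of 1 neighbours ≥ 1, starts repeating the rumor.
  Pia: 1 of 1 neighbours ≥ 1, starts repeating the rumor.
Round 3 — no new spreads; cascade stops.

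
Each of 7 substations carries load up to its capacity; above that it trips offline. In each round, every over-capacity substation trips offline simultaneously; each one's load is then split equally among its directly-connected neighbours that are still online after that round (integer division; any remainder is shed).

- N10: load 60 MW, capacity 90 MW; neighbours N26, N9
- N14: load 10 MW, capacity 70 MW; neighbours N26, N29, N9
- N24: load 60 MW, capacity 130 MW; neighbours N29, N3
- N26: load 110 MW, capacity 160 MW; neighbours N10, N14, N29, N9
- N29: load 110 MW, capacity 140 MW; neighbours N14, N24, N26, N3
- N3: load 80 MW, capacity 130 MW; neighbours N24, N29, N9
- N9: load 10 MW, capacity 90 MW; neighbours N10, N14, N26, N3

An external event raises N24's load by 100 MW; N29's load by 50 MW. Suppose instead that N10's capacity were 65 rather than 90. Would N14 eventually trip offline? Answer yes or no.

yes

With N10's capacity at 65:
Round 1 — N24 at 160 > 130; N29 at 160 > 140. N24, N29 trip offline.
  N24 sheds 160 MW to N3: 160 each.
    N3: 80+160 = 240 > 130
  N29 sheds 160 MW to N14, N26, N3: 53 each (1 lost).
    N14: 10+53 = 63 ≤ 70
    N26: 110+53 = 163 > 160
    N3: 240+53 = 293 > 130
Round 2 — N26, N3 trip offline.
  N26 sheds 163 MW to N10, N14, N9: 54 each (1 lost).
    N10: 60+54 = 114 > 65
    N14: 63+54 = 117 > 70
    N9: 10+54 = 64 ≤ 90
  N3 sheds 293 MW to N9: 293 each.
    N9: 64+293 = 357 > 90
Round 3 — N10, N14, N9 trip offline.
  N10 sheds 114 MW: no online neighbours, lost.
  N14 sheds 117 MW: no online neighbours, lost.
  N9 sheds 357 MW: no online neighbours, lost.
No further trips.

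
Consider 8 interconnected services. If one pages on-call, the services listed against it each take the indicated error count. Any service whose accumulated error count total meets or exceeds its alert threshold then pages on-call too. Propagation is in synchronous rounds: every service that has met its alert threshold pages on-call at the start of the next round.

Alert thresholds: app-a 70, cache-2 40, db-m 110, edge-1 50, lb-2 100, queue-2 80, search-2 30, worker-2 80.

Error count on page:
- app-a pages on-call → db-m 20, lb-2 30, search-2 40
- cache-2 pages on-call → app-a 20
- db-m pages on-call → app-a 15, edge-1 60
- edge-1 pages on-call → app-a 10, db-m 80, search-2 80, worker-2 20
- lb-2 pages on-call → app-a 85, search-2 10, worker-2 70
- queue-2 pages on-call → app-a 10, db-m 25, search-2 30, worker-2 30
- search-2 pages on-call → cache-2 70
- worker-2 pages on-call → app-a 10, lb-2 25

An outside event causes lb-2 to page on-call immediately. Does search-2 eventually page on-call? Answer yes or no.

yes

Round 1 — lb-2 pages on-call (initial).
  app-a: +85 → 85 ≥ 70
  search-2: +10 → 10 < 30
  worker-2: +70 → 70 < 80
Round 2 — app-a pages on-call.
  db-m: +20 → 20 < 110
  search-2: +40 → 50 ≥ 30
Round 3 — search-2 pages on-call.
  cache-2: +70 → 70 ≥ 40
Round 4 — cache-2 pages on-call.
No further pages.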